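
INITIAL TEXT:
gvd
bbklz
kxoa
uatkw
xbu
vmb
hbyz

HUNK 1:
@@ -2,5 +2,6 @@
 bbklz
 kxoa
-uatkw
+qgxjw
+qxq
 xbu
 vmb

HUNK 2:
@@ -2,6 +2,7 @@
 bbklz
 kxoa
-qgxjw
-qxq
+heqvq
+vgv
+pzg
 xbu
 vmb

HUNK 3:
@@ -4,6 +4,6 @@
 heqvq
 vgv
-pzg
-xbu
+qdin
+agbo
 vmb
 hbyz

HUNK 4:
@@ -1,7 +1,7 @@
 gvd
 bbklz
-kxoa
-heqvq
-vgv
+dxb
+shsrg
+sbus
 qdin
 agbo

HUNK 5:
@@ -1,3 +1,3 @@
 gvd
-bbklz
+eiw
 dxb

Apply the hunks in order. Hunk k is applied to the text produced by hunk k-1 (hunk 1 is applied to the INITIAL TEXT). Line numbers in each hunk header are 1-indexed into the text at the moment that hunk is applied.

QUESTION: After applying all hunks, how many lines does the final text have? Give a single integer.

Hunk 1: at line 2 remove [uatkw] add [qgxjw,qxq] -> 8 lines: gvd bbklz kxoa qgxjw qxq xbu vmb hbyz
Hunk 2: at line 2 remove [qgxjw,qxq] add [heqvq,vgv,pzg] -> 9 lines: gvd bbklz kxoa heqvq vgv pzg xbu vmb hbyz
Hunk 3: at line 4 remove [pzg,xbu] add [qdin,agbo] -> 9 lines: gvd bbklz kxoa heqvq vgv qdin agbo vmb hbyz
Hunk 4: at line 1 remove [kxoa,heqvq,vgv] add [dxb,shsrg,sbus] -> 9 lines: gvd bbklz dxb shsrg sbus qdin agbo vmb hbyz
Hunk 5: at line 1 remove [bbklz] add [eiw] -> 9 lines: gvd eiw dxb shsrg sbus qdin agbo vmb hbyz
Final line count: 9

Answer: 9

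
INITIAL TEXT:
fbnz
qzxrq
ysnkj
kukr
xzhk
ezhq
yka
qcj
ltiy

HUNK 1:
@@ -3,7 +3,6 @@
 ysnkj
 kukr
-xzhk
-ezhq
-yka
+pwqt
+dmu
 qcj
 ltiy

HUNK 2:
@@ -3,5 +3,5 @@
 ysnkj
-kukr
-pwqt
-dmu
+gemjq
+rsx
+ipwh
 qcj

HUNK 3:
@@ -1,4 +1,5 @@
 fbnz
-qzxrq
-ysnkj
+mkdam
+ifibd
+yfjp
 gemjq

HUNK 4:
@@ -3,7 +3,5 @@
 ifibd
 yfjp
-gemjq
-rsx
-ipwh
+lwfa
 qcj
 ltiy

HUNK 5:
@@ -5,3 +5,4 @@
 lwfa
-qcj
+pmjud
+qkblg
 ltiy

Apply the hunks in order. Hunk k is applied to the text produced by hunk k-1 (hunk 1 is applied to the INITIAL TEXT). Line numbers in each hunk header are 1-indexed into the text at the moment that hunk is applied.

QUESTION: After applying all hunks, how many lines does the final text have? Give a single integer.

Answer: 8

Derivation:
Hunk 1: at line 3 remove [xzhk,ezhq,yka] add [pwqt,dmu] -> 8 lines: fbnz qzxrq ysnkj kukr pwqt dmu qcj ltiy
Hunk 2: at line 3 remove [kukr,pwqt,dmu] add [gemjq,rsx,ipwh] -> 8 lines: fbnz qzxrq ysnkj gemjq rsx ipwh qcj ltiy
Hunk 3: at line 1 remove [qzxrq,ysnkj] add [mkdam,ifibd,yfjp] -> 9 lines: fbnz mkdam ifibd yfjp gemjq rsx ipwh qcj ltiy
Hunk 4: at line 3 remove [gemjq,rsx,ipwh] add [lwfa] -> 7 lines: fbnz mkdam ifibd yfjp lwfa qcj ltiy
Hunk 5: at line 5 remove [qcj] add [pmjud,qkblg] -> 8 lines: fbnz mkdam ifibd yfjp lwfa pmjud qkblg ltiy
Final line count: 8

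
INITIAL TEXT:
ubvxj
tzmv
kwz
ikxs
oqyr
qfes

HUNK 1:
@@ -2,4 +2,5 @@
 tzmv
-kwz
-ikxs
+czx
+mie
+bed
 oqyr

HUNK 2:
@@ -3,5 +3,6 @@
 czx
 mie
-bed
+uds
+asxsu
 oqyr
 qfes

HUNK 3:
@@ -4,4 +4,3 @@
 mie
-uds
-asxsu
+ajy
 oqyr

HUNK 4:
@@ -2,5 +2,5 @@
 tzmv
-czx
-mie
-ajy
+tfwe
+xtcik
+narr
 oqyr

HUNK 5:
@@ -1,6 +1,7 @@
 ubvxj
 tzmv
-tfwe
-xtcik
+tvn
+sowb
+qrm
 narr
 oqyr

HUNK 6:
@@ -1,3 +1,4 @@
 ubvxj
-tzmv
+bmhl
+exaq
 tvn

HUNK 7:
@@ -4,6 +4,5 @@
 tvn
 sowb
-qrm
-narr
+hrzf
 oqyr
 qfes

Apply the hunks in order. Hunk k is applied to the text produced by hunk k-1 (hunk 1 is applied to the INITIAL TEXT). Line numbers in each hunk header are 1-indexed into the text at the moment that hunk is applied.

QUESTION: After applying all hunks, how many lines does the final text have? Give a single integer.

Answer: 8

Derivation:
Hunk 1: at line 2 remove [kwz,ikxs] add [czx,mie,bed] -> 7 lines: ubvxj tzmv czx mie bed oqyr qfes
Hunk 2: at line 3 remove [bed] add [uds,asxsu] -> 8 lines: ubvxj tzmv czx mie uds asxsu oqyr qfes
Hunk 3: at line 4 remove [uds,asxsu] add [ajy] -> 7 lines: ubvxj tzmv czx mie ajy oqyr qfes
Hunk 4: at line 2 remove [czx,mie,ajy] add [tfwe,xtcik,narr] -> 7 lines: ubvxj tzmv tfwe xtcik narr oqyr qfes
Hunk 5: at line 1 remove [tfwe,xtcik] add [tvn,sowb,qrm] -> 8 lines: ubvxj tzmv tvn sowb qrm narr oqyr qfes
Hunk 6: at line 1 remove [tzmv] add [bmhl,exaq] -> 9 lines: ubvxj bmhl exaq tvn sowb qrm narr oqyr qfes
Hunk 7: at line 4 remove [qrm,narr] add [hrzf] -> 8 lines: ubvxj bmhl exaq tvn sowb hrzf oqyr qfes
Final line count: 8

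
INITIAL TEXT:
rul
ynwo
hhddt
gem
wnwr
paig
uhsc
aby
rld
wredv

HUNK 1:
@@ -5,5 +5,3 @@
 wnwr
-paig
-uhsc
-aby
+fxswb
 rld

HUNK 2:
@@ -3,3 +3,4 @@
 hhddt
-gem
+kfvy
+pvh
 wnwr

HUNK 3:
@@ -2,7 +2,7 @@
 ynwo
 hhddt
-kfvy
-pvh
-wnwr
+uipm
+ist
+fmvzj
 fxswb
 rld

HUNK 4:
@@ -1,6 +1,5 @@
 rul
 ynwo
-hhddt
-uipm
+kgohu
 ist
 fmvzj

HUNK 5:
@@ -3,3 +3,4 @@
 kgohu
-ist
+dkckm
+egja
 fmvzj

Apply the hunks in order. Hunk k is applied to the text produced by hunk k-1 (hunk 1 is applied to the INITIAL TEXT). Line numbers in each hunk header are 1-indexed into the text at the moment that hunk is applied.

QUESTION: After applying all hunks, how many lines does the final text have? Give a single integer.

Hunk 1: at line 5 remove [paig,uhsc,aby] add [fxswb] -> 8 lines: rul ynwo hhddt gem wnwr fxswb rld wredv
Hunk 2: at line 3 remove [gem] add [kfvy,pvh] -> 9 lines: rul ynwo hhddt kfvy pvh wnwr fxswb rld wredv
Hunk 3: at line 2 remove [kfvy,pvh,wnwr] add [uipm,ist,fmvzj] -> 9 lines: rul ynwo hhddt uipm ist fmvzj fxswb rld wredv
Hunk 4: at line 1 remove [hhddt,uipm] add [kgohu] -> 8 lines: rul ynwo kgohu ist fmvzj fxswb rld wredv
Hunk 5: at line 3 remove [ist] add [dkckm,egja] -> 9 lines: rul ynwo kgohu dkckm egja fmvzj fxswb rld wredv
Final line count: 9

Answer: 9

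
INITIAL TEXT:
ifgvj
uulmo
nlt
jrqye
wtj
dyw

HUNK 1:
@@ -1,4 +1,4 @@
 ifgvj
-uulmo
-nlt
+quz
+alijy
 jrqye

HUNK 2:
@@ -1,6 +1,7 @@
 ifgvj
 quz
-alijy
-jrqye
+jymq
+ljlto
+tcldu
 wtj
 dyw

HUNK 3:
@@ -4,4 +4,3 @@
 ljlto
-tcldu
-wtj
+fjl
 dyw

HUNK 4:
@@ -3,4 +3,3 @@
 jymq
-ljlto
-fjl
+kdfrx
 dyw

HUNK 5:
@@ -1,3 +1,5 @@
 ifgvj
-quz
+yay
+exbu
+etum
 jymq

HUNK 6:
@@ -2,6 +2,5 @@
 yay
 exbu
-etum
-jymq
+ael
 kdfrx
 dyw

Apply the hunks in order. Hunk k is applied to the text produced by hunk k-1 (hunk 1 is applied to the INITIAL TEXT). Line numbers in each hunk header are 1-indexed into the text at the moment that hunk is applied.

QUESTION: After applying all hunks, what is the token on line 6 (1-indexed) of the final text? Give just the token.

Hunk 1: at line 1 remove [uulmo,nlt] add [quz,alijy] -> 6 lines: ifgvj quz alijy jrqye wtj dyw
Hunk 2: at line 1 remove [alijy,jrqye] add [jymq,ljlto,tcldu] -> 7 lines: ifgvj quz jymq ljlto tcldu wtj dyw
Hunk 3: at line 4 remove [tcldu,wtj] add [fjl] -> 6 lines: ifgvj quz jymq ljlto fjl dyw
Hunk 4: at line 3 remove [ljlto,fjl] add [kdfrx] -> 5 lines: ifgvj quz jymq kdfrx dyw
Hunk 5: at line 1 remove [quz] add [yay,exbu,etum] -> 7 lines: ifgvj yay exbu etum jymq kdfrx dyw
Hunk 6: at line 2 remove [etum,jymq] add [ael] -> 6 lines: ifgvj yay exbu ael kdfrx dyw
Final line 6: dyw

Answer: dyw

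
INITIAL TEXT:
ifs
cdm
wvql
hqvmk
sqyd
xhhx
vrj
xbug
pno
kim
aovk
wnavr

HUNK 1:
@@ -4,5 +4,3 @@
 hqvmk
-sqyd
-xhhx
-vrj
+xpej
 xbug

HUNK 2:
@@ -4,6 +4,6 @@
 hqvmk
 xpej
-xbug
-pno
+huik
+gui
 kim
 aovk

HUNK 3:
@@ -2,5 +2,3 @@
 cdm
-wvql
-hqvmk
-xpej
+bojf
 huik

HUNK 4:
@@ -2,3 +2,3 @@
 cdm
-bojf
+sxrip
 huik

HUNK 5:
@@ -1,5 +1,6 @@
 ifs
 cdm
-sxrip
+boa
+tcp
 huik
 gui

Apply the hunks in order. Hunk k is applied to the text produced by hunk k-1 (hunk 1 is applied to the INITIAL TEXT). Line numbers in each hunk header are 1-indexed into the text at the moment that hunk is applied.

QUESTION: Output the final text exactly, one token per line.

Answer: ifs
cdm
boa
tcp
huik
gui
kim
aovk
wnavr

Derivation:
Hunk 1: at line 4 remove [sqyd,xhhx,vrj] add [xpej] -> 10 lines: ifs cdm wvql hqvmk xpej xbug pno kim aovk wnavr
Hunk 2: at line 4 remove [xbug,pno] add [huik,gui] -> 10 lines: ifs cdm wvql hqvmk xpej huik gui kim aovk wnavr
Hunk 3: at line 2 remove [wvql,hqvmk,xpej] add [bojf] -> 8 lines: ifs cdm bojf huik gui kim aovk wnavr
Hunk 4: at line 2 remove [bojf] add [sxrip] -> 8 lines: ifs cdm sxrip huik gui kim aovk wnavr
Hunk 5: at line 1 remove [sxrip] add [boa,tcp] -> 9 lines: ifs cdm boa tcp huik gui kim aovk wnavr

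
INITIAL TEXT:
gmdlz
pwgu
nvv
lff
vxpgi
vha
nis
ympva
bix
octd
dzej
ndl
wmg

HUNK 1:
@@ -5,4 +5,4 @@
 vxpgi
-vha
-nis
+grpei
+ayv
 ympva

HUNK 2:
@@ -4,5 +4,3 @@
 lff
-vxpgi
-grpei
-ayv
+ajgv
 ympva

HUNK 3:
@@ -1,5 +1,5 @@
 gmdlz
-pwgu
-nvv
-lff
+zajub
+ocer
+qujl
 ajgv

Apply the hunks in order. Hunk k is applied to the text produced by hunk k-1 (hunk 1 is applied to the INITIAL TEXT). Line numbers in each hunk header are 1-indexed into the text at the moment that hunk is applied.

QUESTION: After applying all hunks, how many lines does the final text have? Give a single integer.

Answer: 11

Derivation:
Hunk 1: at line 5 remove [vha,nis] add [grpei,ayv] -> 13 lines: gmdlz pwgu nvv lff vxpgi grpei ayv ympva bix octd dzej ndl wmg
Hunk 2: at line 4 remove [vxpgi,grpei,ayv] add [ajgv] -> 11 lines: gmdlz pwgu nvv lff ajgv ympva bix octd dzej ndl wmg
Hunk 3: at line 1 remove [pwgu,nvv,lff] add [zajub,ocer,qujl] -> 11 lines: gmdlz zajub ocer qujl ajgv ympva bix octd dzej ndl wmg
Final line count: 11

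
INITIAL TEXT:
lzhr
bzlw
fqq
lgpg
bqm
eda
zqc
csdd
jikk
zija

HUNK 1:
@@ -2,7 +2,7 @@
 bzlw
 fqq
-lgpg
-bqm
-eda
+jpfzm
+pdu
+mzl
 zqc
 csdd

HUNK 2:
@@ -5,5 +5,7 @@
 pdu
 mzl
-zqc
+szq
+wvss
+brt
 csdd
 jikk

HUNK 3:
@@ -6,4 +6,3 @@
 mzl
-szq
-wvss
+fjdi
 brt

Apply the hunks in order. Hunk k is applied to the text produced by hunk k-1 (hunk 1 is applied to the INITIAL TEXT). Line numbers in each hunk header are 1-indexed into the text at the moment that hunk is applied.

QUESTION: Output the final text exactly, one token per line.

Hunk 1: at line 2 remove [lgpg,bqm,eda] add [jpfzm,pdu,mzl] -> 10 lines: lzhr bzlw fqq jpfzm pdu mzl zqc csdd jikk zija
Hunk 2: at line 5 remove [zqc] add [szq,wvss,brt] -> 12 lines: lzhr bzlw fqq jpfzm pdu mzl szq wvss brt csdd jikk zija
Hunk 3: at line 6 remove [szq,wvss] add [fjdi] -> 11 lines: lzhr bzlw fqq jpfzm pdu mzl fjdi brt csdd jikk zija

Answer: lzhr
bzlw
fqq
jpfzm
pdu
mzl
fjdi
brt
csdd
jikk
zija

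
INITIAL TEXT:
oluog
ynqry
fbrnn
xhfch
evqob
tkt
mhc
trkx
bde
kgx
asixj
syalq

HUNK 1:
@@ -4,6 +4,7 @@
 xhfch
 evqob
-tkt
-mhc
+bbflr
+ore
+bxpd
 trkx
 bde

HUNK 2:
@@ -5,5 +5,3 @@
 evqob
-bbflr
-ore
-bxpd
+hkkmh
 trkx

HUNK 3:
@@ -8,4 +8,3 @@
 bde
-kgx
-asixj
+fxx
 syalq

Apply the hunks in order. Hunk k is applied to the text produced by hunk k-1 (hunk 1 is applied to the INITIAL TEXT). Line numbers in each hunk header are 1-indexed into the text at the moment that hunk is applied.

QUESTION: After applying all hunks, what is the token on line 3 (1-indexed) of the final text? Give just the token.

Answer: fbrnn

Derivation:
Hunk 1: at line 4 remove [tkt,mhc] add [bbflr,ore,bxpd] -> 13 lines: oluog ynqry fbrnn xhfch evqob bbflr ore bxpd trkx bde kgx asixj syalq
Hunk 2: at line 5 remove [bbflr,ore,bxpd] add [hkkmh] -> 11 lines: oluog ynqry fbrnn xhfch evqob hkkmh trkx bde kgx asixj syalq
Hunk 3: at line 8 remove [kgx,asixj] add [fxx] -> 10 lines: oluog ynqry fbrnn xhfch evqob hkkmh trkx bde fxx syalq
Final line 3: fbrnn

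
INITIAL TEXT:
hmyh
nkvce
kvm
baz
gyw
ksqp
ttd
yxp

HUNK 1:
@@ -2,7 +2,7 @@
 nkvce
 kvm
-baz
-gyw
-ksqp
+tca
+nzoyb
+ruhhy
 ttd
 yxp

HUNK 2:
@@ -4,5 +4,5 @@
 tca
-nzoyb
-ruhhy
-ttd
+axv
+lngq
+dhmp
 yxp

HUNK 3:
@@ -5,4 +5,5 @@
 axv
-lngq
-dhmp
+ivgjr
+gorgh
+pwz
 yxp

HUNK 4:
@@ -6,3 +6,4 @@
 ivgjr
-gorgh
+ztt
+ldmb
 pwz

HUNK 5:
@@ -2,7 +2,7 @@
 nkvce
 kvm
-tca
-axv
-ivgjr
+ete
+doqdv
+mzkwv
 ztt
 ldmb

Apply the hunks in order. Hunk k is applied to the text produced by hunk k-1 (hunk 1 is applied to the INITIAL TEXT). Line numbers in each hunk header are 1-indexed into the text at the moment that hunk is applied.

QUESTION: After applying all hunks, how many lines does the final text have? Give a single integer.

Answer: 10

Derivation:
Hunk 1: at line 2 remove [baz,gyw,ksqp] add [tca,nzoyb,ruhhy] -> 8 lines: hmyh nkvce kvm tca nzoyb ruhhy ttd yxp
Hunk 2: at line 4 remove [nzoyb,ruhhy,ttd] add [axv,lngq,dhmp] -> 8 lines: hmyh nkvce kvm tca axv lngq dhmp yxp
Hunk 3: at line 5 remove [lngq,dhmp] add [ivgjr,gorgh,pwz] -> 9 lines: hmyh nkvce kvm tca axv ivgjr gorgh pwz yxp
Hunk 4: at line 6 remove [gorgh] add [ztt,ldmb] -> 10 lines: hmyh nkvce kvm tca axv ivgjr ztt ldmb pwz yxp
Hunk 5: at line 2 remove [tca,axv,ivgjr] add [ete,doqdv,mzkwv] -> 10 lines: hmyh nkvce kvm ete doqdv mzkwv ztt ldmb pwz yxp
Final line count: 10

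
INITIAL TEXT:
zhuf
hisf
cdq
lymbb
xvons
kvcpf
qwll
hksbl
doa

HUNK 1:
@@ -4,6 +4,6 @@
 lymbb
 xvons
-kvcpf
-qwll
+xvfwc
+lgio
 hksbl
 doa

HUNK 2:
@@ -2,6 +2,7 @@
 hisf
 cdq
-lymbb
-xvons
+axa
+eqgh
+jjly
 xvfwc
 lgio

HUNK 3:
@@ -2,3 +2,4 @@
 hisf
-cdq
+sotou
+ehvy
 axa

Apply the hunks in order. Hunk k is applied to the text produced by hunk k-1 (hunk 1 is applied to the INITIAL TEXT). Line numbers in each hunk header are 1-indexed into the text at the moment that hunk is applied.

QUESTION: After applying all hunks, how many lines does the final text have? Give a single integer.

Answer: 11

Derivation:
Hunk 1: at line 4 remove [kvcpf,qwll] add [xvfwc,lgio] -> 9 lines: zhuf hisf cdq lymbb xvons xvfwc lgio hksbl doa
Hunk 2: at line 2 remove [lymbb,xvons] add [axa,eqgh,jjly] -> 10 lines: zhuf hisf cdq axa eqgh jjly xvfwc lgio hksbl doa
Hunk 3: at line 2 remove [cdq] add [sotou,ehvy] -> 11 lines: zhuf hisf sotou ehvy axa eqgh jjly xvfwc lgio hksbl doa
Final line count: 11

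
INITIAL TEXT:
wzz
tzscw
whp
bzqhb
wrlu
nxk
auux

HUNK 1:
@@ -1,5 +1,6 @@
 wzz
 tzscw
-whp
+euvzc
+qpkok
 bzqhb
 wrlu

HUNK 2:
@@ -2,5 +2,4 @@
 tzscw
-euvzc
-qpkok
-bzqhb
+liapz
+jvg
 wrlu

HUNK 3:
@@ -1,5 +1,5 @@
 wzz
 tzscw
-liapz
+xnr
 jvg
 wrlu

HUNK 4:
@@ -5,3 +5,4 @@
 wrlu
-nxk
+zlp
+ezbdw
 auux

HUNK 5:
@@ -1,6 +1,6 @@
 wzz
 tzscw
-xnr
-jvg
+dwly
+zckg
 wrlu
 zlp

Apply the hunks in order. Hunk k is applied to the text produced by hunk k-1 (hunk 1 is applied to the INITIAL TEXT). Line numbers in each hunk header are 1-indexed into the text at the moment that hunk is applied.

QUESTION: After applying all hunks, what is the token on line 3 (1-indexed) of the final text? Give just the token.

Hunk 1: at line 1 remove [whp] add [euvzc,qpkok] -> 8 lines: wzz tzscw euvzc qpkok bzqhb wrlu nxk auux
Hunk 2: at line 2 remove [euvzc,qpkok,bzqhb] add [liapz,jvg] -> 7 lines: wzz tzscw liapz jvg wrlu nxk auux
Hunk 3: at line 1 remove [liapz] add [xnr] -> 7 lines: wzz tzscw xnr jvg wrlu nxk auux
Hunk 4: at line 5 remove [nxk] add [zlp,ezbdw] -> 8 lines: wzz tzscw xnr jvg wrlu zlp ezbdw auux
Hunk 5: at line 1 remove [xnr,jvg] add [dwly,zckg] -> 8 lines: wzz tzscw dwly zckg wrlu zlp ezbdw auux
Final line 3: dwly

Answer: dwly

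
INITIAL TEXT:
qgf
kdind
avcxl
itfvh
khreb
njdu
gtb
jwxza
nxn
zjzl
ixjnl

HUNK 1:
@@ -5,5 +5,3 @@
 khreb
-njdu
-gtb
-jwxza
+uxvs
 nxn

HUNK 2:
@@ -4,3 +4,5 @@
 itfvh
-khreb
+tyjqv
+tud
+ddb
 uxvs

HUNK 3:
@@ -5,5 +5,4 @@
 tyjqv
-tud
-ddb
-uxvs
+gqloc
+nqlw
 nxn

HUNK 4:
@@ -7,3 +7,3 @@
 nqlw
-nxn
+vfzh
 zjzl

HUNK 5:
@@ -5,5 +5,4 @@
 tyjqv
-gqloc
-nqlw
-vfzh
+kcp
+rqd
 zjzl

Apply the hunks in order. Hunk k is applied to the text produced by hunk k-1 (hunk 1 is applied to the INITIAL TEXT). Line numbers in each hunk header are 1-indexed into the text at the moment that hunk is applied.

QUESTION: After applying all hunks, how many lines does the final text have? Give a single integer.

Answer: 9

Derivation:
Hunk 1: at line 5 remove [njdu,gtb,jwxza] add [uxvs] -> 9 lines: qgf kdind avcxl itfvh khreb uxvs nxn zjzl ixjnl
Hunk 2: at line 4 remove [khreb] add [tyjqv,tud,ddb] -> 11 lines: qgf kdind avcxl itfvh tyjqv tud ddb uxvs nxn zjzl ixjnl
Hunk 3: at line 5 remove [tud,ddb,uxvs] add [gqloc,nqlw] -> 10 lines: qgf kdind avcxl itfvh tyjqv gqloc nqlw nxn zjzl ixjnl
Hunk 4: at line 7 remove [nxn] add [vfzh] -> 10 lines: qgf kdind avcxl itfvh tyjqv gqloc nqlw vfzh zjzl ixjnl
Hunk 5: at line 5 remove [gqloc,nqlw,vfzh] add [kcp,rqd] -> 9 lines: qgf kdind avcxl itfvh tyjqv kcp rqd zjzl ixjnl
Final line count: 9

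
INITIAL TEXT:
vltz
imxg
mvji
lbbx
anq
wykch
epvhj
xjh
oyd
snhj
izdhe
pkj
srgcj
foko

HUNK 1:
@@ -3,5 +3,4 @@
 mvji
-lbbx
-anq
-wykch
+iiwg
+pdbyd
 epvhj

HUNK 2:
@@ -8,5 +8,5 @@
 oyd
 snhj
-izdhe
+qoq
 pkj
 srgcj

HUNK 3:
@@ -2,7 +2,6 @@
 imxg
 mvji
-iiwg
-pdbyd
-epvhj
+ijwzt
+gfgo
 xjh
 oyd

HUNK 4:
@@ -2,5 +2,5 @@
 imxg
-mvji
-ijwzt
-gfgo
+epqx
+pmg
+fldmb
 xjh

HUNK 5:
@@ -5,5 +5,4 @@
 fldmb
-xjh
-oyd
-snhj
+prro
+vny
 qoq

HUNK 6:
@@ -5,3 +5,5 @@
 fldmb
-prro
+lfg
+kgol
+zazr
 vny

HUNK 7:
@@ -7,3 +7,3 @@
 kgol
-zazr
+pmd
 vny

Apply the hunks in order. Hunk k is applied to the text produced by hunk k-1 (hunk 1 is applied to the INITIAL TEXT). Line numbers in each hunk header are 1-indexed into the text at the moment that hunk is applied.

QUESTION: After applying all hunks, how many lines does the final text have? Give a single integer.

Answer: 13

Derivation:
Hunk 1: at line 3 remove [lbbx,anq,wykch] add [iiwg,pdbyd] -> 13 lines: vltz imxg mvji iiwg pdbyd epvhj xjh oyd snhj izdhe pkj srgcj foko
Hunk 2: at line 8 remove [izdhe] add [qoq] -> 13 lines: vltz imxg mvji iiwg pdbyd epvhj xjh oyd snhj qoq pkj srgcj foko
Hunk 3: at line 2 remove [iiwg,pdbyd,epvhj] add [ijwzt,gfgo] -> 12 lines: vltz imxg mvji ijwzt gfgo xjh oyd snhj qoq pkj srgcj foko
Hunk 4: at line 2 remove [mvji,ijwzt,gfgo] add [epqx,pmg,fldmb] -> 12 lines: vltz imxg epqx pmg fldmb xjh oyd snhj qoq pkj srgcj foko
Hunk 5: at line 5 remove [xjh,oyd,snhj] add [prro,vny] -> 11 lines: vltz imxg epqx pmg fldmb prro vny qoq pkj srgcj foko
Hunk 6: at line 5 remove [prro] add [lfg,kgol,zazr] -> 13 lines: vltz imxg epqx pmg fldmb lfg kgol zazr vny qoq pkj srgcj foko
Hunk 7: at line 7 remove [zazr] add [pmd] -> 13 lines: vltz imxg epqx pmg fldmb lfg kgol pmd vny qoq pkj srgcj foko
Final line count: 13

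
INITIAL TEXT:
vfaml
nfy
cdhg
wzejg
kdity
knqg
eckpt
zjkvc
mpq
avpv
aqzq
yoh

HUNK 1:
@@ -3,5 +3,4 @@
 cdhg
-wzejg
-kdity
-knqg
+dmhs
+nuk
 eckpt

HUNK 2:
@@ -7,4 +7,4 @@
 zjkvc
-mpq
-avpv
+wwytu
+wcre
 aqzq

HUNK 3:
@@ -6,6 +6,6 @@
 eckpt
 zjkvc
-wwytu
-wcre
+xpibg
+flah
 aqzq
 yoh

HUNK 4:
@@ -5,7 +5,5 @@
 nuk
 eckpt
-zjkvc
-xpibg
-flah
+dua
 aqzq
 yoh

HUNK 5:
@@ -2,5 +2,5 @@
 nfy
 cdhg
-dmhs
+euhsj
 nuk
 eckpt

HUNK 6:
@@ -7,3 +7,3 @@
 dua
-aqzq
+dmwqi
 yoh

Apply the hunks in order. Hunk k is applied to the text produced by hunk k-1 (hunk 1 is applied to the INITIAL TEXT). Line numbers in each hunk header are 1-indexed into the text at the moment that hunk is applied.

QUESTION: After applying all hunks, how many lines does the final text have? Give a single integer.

Answer: 9

Derivation:
Hunk 1: at line 3 remove [wzejg,kdity,knqg] add [dmhs,nuk] -> 11 lines: vfaml nfy cdhg dmhs nuk eckpt zjkvc mpq avpv aqzq yoh
Hunk 2: at line 7 remove [mpq,avpv] add [wwytu,wcre] -> 11 lines: vfaml nfy cdhg dmhs nuk eckpt zjkvc wwytu wcre aqzq yoh
Hunk 3: at line 6 remove [wwytu,wcre] add [xpibg,flah] -> 11 lines: vfaml nfy cdhg dmhs nuk eckpt zjkvc xpibg flah aqzq yoh
Hunk 4: at line 5 remove [zjkvc,xpibg,flah] add [dua] -> 9 lines: vfaml nfy cdhg dmhs nuk eckpt dua aqzq yoh
Hunk 5: at line 2 remove [dmhs] add [euhsj] -> 9 lines: vfaml nfy cdhg euhsj nuk eckpt dua aqzq yoh
Hunk 6: at line 7 remove [aqzq] add [dmwqi] -> 9 lines: vfaml nfy cdhg euhsj nuk eckpt dua dmwqi yoh
Final line count: 9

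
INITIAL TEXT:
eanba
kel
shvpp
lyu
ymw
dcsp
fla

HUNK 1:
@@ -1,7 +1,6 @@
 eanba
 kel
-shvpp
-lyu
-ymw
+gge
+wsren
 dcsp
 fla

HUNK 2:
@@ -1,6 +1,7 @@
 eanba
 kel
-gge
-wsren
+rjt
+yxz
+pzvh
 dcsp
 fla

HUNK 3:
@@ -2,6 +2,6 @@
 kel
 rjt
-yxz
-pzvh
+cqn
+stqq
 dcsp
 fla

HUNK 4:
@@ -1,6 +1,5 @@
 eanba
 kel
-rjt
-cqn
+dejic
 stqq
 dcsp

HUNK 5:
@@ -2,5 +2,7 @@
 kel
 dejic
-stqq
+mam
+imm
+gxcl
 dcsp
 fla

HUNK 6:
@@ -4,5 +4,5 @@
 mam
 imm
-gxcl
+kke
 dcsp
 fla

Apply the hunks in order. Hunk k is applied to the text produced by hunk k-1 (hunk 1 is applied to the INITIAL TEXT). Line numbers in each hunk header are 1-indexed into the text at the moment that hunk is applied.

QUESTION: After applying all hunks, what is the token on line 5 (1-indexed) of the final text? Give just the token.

Hunk 1: at line 1 remove [shvpp,lyu,ymw] add [gge,wsren] -> 6 lines: eanba kel gge wsren dcsp fla
Hunk 2: at line 1 remove [gge,wsren] add [rjt,yxz,pzvh] -> 7 lines: eanba kel rjt yxz pzvh dcsp fla
Hunk 3: at line 2 remove [yxz,pzvh] add [cqn,stqq] -> 7 lines: eanba kel rjt cqn stqq dcsp fla
Hunk 4: at line 1 remove [rjt,cqn] add [dejic] -> 6 lines: eanba kel dejic stqq dcsp fla
Hunk 5: at line 2 remove [stqq] add [mam,imm,gxcl] -> 8 lines: eanba kel dejic mam imm gxcl dcsp fla
Hunk 6: at line 4 remove [gxcl] add [kke] -> 8 lines: eanba kel dejic mam imm kke dcsp fla
Final line 5: imm

Answer: imm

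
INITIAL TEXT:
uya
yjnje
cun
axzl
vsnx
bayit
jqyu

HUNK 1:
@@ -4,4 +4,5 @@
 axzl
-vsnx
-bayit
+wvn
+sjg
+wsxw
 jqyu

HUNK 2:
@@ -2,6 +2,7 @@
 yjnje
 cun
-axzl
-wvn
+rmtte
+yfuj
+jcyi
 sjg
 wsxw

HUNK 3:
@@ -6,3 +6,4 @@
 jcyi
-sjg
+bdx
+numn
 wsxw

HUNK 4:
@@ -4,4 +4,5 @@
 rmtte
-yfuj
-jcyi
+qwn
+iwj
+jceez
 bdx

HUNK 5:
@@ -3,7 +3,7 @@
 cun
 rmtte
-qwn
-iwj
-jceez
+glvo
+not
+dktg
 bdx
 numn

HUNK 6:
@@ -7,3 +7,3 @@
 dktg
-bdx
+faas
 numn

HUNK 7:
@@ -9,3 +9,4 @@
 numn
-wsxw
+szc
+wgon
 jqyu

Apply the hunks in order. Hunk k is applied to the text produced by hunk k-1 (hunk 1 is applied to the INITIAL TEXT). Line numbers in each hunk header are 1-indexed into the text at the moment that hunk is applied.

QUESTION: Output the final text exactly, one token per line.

Hunk 1: at line 4 remove [vsnx,bayit] add [wvn,sjg,wsxw] -> 8 lines: uya yjnje cun axzl wvn sjg wsxw jqyu
Hunk 2: at line 2 remove [axzl,wvn] add [rmtte,yfuj,jcyi] -> 9 lines: uya yjnje cun rmtte yfuj jcyi sjg wsxw jqyu
Hunk 3: at line 6 remove [sjg] add [bdx,numn] -> 10 lines: uya yjnje cun rmtte yfuj jcyi bdx numn wsxw jqyu
Hunk 4: at line 4 remove [yfuj,jcyi] add [qwn,iwj,jceez] -> 11 lines: uya yjnje cun rmtte qwn iwj jceez bdx numn wsxw jqyu
Hunk 5: at line 3 remove [qwn,iwj,jceez] add [glvo,not,dktg] -> 11 lines: uya yjnje cun rmtte glvo not dktg bdx numn wsxw jqyu
Hunk 6: at line 7 remove [bdx] add [faas] -> 11 lines: uya yjnje cun rmtte glvo not dktg faas numn wsxw jqyu
Hunk 7: at line 9 remove [wsxw] add [szc,wgon] -> 12 lines: uya yjnje cun rmtte glvo not dktg faas numn szc wgon jqyu

Answer: uya
yjnje
cun
rmtte
glvo
not
dktg
faas
numn
szc
wgon
jqyu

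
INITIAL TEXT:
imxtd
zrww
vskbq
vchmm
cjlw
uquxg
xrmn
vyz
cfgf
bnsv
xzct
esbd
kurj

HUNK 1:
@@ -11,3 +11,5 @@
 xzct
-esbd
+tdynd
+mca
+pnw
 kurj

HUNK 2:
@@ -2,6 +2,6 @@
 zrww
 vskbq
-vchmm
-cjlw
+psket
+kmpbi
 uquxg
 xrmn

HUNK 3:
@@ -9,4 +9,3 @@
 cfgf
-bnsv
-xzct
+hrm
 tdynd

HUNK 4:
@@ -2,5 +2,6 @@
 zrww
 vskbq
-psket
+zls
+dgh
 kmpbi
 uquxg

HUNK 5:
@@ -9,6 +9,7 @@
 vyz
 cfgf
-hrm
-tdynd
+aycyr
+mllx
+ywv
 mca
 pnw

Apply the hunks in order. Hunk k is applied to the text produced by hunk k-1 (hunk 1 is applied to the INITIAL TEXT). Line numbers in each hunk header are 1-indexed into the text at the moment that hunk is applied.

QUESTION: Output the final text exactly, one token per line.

Hunk 1: at line 11 remove [esbd] add [tdynd,mca,pnw] -> 15 lines: imxtd zrww vskbq vchmm cjlw uquxg xrmn vyz cfgf bnsv xzct tdynd mca pnw kurj
Hunk 2: at line 2 remove [vchmm,cjlw] add [psket,kmpbi] -> 15 lines: imxtd zrww vskbq psket kmpbi uquxg xrmn vyz cfgf bnsv xzct tdynd mca pnw kurj
Hunk 3: at line 9 remove [bnsv,xzct] add [hrm] -> 14 lines: imxtd zrww vskbq psket kmpbi uquxg xrmn vyz cfgf hrm tdynd mca pnw kurj
Hunk 4: at line 2 remove [psket] add [zls,dgh] -> 15 lines: imxtd zrww vskbq zls dgh kmpbi uquxg xrmn vyz cfgf hrm tdynd mca pnw kurj
Hunk 5: at line 9 remove [hrm,tdynd] add [aycyr,mllx,ywv] -> 16 lines: imxtd zrww vskbq zls dgh kmpbi uquxg xrmn vyz cfgf aycyr mllx ywv mca pnw kurj

Answer: imxtd
zrww
vskbq
zls
dgh
kmpbi
uquxg
xrmn
vyz
cfgf
aycyr
mllx
ywv
mca
pnw
kurj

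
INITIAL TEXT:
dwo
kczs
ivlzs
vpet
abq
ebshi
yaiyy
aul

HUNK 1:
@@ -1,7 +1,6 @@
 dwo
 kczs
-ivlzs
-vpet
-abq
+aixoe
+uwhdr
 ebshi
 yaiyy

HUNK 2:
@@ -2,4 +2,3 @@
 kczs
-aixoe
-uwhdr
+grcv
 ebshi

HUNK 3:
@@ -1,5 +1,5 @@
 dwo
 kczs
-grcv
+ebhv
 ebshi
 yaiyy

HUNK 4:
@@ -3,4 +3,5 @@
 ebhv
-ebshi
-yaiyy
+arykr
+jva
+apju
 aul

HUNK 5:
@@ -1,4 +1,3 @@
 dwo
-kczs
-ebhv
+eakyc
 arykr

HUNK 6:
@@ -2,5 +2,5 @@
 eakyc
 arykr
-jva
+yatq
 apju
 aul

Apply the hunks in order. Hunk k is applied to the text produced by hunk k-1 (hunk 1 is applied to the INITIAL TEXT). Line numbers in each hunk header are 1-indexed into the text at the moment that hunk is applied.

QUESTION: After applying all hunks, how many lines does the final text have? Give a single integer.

Answer: 6

Derivation:
Hunk 1: at line 1 remove [ivlzs,vpet,abq] add [aixoe,uwhdr] -> 7 lines: dwo kczs aixoe uwhdr ebshi yaiyy aul
Hunk 2: at line 2 remove [aixoe,uwhdr] add [grcv] -> 6 lines: dwo kczs grcv ebshi yaiyy aul
Hunk 3: at line 1 remove [grcv] add [ebhv] -> 6 lines: dwo kczs ebhv ebshi yaiyy aul
Hunk 4: at line 3 remove [ebshi,yaiyy] add [arykr,jva,apju] -> 7 lines: dwo kczs ebhv arykr jva apju aul
Hunk 5: at line 1 remove [kczs,ebhv] add [eakyc] -> 6 lines: dwo eakyc arykr jva apju aul
Hunk 6: at line 2 remove [jva] add [yatq] -> 6 lines: dwo eakyc arykr yatq apju aul
Final line count: 6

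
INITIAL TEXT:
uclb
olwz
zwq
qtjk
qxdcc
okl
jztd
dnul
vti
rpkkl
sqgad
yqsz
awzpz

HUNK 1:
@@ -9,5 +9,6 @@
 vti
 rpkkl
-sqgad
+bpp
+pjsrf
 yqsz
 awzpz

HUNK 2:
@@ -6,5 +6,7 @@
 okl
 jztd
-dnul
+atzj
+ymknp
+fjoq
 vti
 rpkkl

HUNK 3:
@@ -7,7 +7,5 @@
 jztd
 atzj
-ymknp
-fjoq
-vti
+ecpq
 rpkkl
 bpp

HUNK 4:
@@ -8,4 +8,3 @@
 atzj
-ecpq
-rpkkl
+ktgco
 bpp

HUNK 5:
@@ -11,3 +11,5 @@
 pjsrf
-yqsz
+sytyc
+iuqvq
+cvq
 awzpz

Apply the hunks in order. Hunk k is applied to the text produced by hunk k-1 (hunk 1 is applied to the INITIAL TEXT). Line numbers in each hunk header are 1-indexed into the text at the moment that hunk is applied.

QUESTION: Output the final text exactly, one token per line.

Hunk 1: at line 9 remove [sqgad] add [bpp,pjsrf] -> 14 lines: uclb olwz zwq qtjk qxdcc okl jztd dnul vti rpkkl bpp pjsrf yqsz awzpz
Hunk 2: at line 6 remove [dnul] add [atzj,ymknp,fjoq] -> 16 lines: uclb olwz zwq qtjk qxdcc okl jztd atzj ymknp fjoq vti rpkkl bpp pjsrf yqsz awzpz
Hunk 3: at line 7 remove [ymknp,fjoq,vti] add [ecpq] -> 14 lines: uclb olwz zwq qtjk qxdcc okl jztd atzj ecpq rpkkl bpp pjsrf yqsz awzpz
Hunk 4: at line 8 remove [ecpq,rpkkl] add [ktgco] -> 13 lines: uclb olwz zwq qtjk qxdcc okl jztd atzj ktgco bpp pjsrf yqsz awzpz
Hunk 5: at line 11 remove [yqsz] add [sytyc,iuqvq,cvq] -> 15 lines: uclb olwz zwq qtjk qxdcc okl jztd atzj ktgco bpp pjsrf sytyc iuqvq cvq awzpz

Answer: uclb
olwz
zwq
qtjk
qxdcc
okl
jztd
atzj
ktgco
bpp
pjsrf
sytyc
iuqvq
cvq
awzpz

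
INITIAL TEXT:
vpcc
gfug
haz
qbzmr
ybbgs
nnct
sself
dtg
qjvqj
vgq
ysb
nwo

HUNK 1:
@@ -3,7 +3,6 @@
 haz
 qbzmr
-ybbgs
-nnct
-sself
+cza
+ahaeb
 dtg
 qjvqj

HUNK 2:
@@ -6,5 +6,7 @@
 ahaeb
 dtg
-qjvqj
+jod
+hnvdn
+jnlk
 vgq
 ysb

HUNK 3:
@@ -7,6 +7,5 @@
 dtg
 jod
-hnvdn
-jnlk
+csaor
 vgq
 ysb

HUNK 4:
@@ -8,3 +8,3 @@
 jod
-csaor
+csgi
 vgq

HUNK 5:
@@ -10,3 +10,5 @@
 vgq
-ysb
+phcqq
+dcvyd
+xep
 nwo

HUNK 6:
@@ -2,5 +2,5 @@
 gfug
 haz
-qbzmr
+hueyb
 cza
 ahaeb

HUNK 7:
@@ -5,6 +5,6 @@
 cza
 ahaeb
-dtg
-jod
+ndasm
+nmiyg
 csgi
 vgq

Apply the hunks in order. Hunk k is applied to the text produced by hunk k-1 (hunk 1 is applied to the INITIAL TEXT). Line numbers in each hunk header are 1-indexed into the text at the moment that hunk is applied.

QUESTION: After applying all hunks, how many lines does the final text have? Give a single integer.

Answer: 14

Derivation:
Hunk 1: at line 3 remove [ybbgs,nnct,sself] add [cza,ahaeb] -> 11 lines: vpcc gfug haz qbzmr cza ahaeb dtg qjvqj vgq ysb nwo
Hunk 2: at line 6 remove [qjvqj] add [jod,hnvdn,jnlk] -> 13 lines: vpcc gfug haz qbzmr cza ahaeb dtg jod hnvdn jnlk vgq ysb nwo
Hunk 3: at line 7 remove [hnvdn,jnlk] add [csaor] -> 12 lines: vpcc gfug haz qbzmr cza ahaeb dtg jod csaor vgq ysb nwo
Hunk 4: at line 8 remove [csaor] add [csgi] -> 12 lines: vpcc gfug haz qbzmr cza ahaeb dtg jod csgi vgq ysb nwo
Hunk 5: at line 10 remove [ysb] add [phcqq,dcvyd,xep] -> 14 lines: vpcc gfug haz qbzmr cza ahaeb dtg jod csgi vgq phcqq dcvyd xep nwo
Hunk 6: at line 2 remove [qbzmr] add [hueyb] -> 14 lines: vpcc gfug haz hueyb cza ahaeb dtg jod csgi vgq phcqq dcvyd xep nwo
Hunk 7: at line 5 remove [dtg,jod] add [ndasm,nmiyg] -> 14 lines: vpcc gfug haz hueyb cza ahaeb ndasm nmiyg csgi vgq phcqq dcvyd xep nwo
Final line count: 14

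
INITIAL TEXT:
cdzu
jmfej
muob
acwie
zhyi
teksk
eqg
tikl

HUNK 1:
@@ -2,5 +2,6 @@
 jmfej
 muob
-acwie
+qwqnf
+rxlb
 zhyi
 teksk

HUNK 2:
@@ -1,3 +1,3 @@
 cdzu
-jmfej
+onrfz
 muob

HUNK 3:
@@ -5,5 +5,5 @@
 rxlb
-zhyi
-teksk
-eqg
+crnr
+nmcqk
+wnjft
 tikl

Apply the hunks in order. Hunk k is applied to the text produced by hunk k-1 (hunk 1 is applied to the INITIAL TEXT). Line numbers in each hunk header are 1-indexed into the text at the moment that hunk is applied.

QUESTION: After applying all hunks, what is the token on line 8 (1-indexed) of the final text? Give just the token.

Answer: wnjft

Derivation:
Hunk 1: at line 2 remove [acwie] add [qwqnf,rxlb] -> 9 lines: cdzu jmfej muob qwqnf rxlb zhyi teksk eqg tikl
Hunk 2: at line 1 remove [jmfej] add [onrfz] -> 9 lines: cdzu onrfz muob qwqnf rxlb zhyi teksk eqg tikl
Hunk 3: at line 5 remove [zhyi,teksk,eqg] add [crnr,nmcqk,wnjft] -> 9 lines: cdzu onrfz muob qwqnf rxlb crnr nmcqk wnjft tikl
Final line 8: wnjft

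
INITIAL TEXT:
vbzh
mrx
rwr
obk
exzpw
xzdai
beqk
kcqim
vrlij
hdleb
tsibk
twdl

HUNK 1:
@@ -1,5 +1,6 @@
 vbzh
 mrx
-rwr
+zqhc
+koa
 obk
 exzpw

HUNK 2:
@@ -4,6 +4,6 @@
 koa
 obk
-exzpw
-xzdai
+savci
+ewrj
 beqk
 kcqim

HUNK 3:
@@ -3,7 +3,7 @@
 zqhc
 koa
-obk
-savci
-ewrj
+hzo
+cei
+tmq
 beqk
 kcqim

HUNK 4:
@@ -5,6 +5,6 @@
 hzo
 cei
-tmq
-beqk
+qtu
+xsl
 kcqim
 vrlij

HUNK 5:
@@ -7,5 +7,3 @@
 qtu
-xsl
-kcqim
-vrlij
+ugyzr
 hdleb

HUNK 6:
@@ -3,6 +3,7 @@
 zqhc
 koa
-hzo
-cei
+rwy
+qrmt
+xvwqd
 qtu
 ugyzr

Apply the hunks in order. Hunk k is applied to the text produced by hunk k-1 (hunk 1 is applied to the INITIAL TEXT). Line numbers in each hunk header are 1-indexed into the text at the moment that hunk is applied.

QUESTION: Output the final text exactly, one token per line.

Hunk 1: at line 1 remove [rwr] add [zqhc,koa] -> 13 lines: vbzh mrx zqhc koa obk exzpw xzdai beqk kcqim vrlij hdleb tsibk twdl
Hunk 2: at line 4 remove [exzpw,xzdai] add [savci,ewrj] -> 13 lines: vbzh mrx zqhc koa obk savci ewrj beqk kcqim vrlij hdleb tsibk twdl
Hunk 3: at line 3 remove [obk,savci,ewrj] add [hzo,cei,tmq] -> 13 lines: vbzh mrx zqhc koa hzo cei tmq beqk kcqim vrlij hdleb tsibk twdl
Hunk 4: at line 5 remove [tmq,beqk] add [qtu,xsl] -> 13 lines: vbzh mrx zqhc koa hzo cei qtu xsl kcqim vrlij hdleb tsibk twdl
Hunk 5: at line 7 remove [xsl,kcqim,vrlij] add [ugyzr] -> 11 lines: vbzh mrx zqhc koa hzo cei qtu ugyzr hdleb tsibk twdl
Hunk 6: at line 3 remove [hzo,cei] add [rwy,qrmt,xvwqd] -> 12 lines: vbzh mrx zqhc koa rwy qrmt xvwqd qtu ugyzr hdleb tsibk twdl

Answer: vbzh
mrx
zqhc
koa
rwy
qrmt
xvwqd
qtu
ugyzr
hdleb
tsibk
twdl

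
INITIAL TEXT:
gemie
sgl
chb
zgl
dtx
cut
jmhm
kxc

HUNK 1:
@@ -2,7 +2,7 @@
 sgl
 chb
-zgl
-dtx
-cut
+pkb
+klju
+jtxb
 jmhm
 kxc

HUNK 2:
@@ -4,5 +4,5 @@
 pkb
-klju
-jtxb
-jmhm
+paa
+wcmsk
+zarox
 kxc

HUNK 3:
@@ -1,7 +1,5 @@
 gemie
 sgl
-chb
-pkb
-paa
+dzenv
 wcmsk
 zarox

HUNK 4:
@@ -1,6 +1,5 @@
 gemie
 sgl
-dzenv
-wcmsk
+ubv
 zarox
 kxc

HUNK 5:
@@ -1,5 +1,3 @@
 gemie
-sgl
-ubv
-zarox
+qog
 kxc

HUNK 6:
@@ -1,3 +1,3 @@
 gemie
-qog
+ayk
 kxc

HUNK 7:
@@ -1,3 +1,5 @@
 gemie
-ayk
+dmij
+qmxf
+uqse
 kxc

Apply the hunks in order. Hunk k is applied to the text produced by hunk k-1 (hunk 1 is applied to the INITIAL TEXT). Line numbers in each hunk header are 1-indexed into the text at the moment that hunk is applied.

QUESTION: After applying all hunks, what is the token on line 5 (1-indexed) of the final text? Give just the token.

Hunk 1: at line 2 remove [zgl,dtx,cut] add [pkb,klju,jtxb] -> 8 lines: gemie sgl chb pkb klju jtxb jmhm kxc
Hunk 2: at line 4 remove [klju,jtxb,jmhm] add [paa,wcmsk,zarox] -> 8 lines: gemie sgl chb pkb paa wcmsk zarox kxc
Hunk 3: at line 1 remove [chb,pkb,paa] add [dzenv] -> 6 lines: gemie sgl dzenv wcmsk zarox kxc
Hunk 4: at line 1 remove [dzenv,wcmsk] add [ubv] -> 5 lines: gemie sgl ubv zarox kxc
Hunk 5: at line 1 remove [sgl,ubv,zarox] add [qog] -> 3 lines: gemie qog kxc
Hunk 6: at line 1 remove [qog] add [ayk] -> 3 lines: gemie ayk kxc
Hunk 7: at line 1 remove [ayk] add [dmij,qmxf,uqse] -> 5 lines: gemie dmij qmxf uqse kxc
Final line 5: kxc

Answer: kxc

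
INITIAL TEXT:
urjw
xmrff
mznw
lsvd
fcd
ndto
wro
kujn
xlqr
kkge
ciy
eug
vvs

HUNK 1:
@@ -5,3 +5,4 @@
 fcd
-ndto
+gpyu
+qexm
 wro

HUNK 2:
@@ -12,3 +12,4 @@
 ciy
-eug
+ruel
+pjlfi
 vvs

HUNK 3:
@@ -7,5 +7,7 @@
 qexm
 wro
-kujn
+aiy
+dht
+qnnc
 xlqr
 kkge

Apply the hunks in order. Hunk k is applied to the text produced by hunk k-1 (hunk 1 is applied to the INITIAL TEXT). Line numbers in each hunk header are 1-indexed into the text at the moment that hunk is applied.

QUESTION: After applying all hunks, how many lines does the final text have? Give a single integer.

Answer: 17

Derivation:
Hunk 1: at line 5 remove [ndto] add [gpyu,qexm] -> 14 lines: urjw xmrff mznw lsvd fcd gpyu qexm wro kujn xlqr kkge ciy eug vvs
Hunk 2: at line 12 remove [eug] add [ruel,pjlfi] -> 15 lines: urjw xmrff mznw lsvd fcd gpyu qexm wro kujn xlqr kkge ciy ruel pjlfi vvs
Hunk 3: at line 7 remove [kujn] add [aiy,dht,qnnc] -> 17 lines: urjw xmrff mznw lsvd fcd gpyu qexm wro aiy dht qnnc xlqr kkge ciy ruel pjlfi vvs
Final line count: 17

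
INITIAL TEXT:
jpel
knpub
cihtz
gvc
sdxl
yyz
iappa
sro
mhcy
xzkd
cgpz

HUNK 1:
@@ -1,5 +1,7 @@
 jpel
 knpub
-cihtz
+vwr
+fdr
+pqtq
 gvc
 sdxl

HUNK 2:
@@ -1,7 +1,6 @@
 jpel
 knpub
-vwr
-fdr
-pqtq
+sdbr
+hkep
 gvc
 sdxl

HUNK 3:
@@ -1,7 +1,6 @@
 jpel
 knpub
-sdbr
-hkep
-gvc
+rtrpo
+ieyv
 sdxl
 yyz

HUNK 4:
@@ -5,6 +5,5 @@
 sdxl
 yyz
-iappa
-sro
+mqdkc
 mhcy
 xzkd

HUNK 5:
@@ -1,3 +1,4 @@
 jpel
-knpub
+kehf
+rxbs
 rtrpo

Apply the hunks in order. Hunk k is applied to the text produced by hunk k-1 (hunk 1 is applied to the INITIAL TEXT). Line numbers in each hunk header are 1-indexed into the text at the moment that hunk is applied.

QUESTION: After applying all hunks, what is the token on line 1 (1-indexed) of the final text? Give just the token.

Answer: jpel

Derivation:
Hunk 1: at line 1 remove [cihtz] add [vwr,fdr,pqtq] -> 13 lines: jpel knpub vwr fdr pqtq gvc sdxl yyz iappa sro mhcy xzkd cgpz
Hunk 2: at line 1 remove [vwr,fdr,pqtq] add [sdbr,hkep] -> 12 lines: jpel knpub sdbr hkep gvc sdxl yyz iappa sro mhcy xzkd cgpz
Hunk 3: at line 1 remove [sdbr,hkep,gvc] add [rtrpo,ieyv] -> 11 lines: jpel knpub rtrpo ieyv sdxl yyz iappa sro mhcy xzkd cgpz
Hunk 4: at line 5 remove [iappa,sro] add [mqdkc] -> 10 lines: jpel knpub rtrpo ieyv sdxl yyz mqdkc mhcy xzkd cgpz
Hunk 5: at line 1 remove [knpub] add [kehf,rxbs] -> 11 lines: jpel kehf rxbs rtrpo ieyv sdxl yyz mqdkc mhcy xzkd cgpz
Final line 1: jpel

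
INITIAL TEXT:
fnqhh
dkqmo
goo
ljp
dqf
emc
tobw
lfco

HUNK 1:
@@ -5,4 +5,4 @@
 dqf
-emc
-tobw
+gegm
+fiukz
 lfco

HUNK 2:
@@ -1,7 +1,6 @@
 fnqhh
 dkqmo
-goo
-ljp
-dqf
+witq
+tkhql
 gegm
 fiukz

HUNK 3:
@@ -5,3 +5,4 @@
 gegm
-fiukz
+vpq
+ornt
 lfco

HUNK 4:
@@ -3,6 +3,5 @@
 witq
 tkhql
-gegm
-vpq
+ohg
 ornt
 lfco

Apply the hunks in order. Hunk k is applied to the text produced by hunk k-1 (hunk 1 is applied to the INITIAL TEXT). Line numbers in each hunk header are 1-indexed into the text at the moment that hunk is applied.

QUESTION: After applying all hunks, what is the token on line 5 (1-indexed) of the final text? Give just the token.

Answer: ohg

Derivation:
Hunk 1: at line 5 remove [emc,tobw] add [gegm,fiukz] -> 8 lines: fnqhh dkqmo goo ljp dqf gegm fiukz lfco
Hunk 2: at line 1 remove [goo,ljp,dqf] add [witq,tkhql] -> 7 lines: fnqhh dkqmo witq tkhql gegm fiukz lfco
Hunk 3: at line 5 remove [fiukz] add [vpq,ornt] -> 8 lines: fnqhh dkqmo witq tkhql gegm vpq ornt lfco
Hunk 4: at line 3 remove [gegm,vpq] add [ohg] -> 7 lines: fnqhh dkqmo witq tkhql ohg ornt lfco
Final line 5: ohg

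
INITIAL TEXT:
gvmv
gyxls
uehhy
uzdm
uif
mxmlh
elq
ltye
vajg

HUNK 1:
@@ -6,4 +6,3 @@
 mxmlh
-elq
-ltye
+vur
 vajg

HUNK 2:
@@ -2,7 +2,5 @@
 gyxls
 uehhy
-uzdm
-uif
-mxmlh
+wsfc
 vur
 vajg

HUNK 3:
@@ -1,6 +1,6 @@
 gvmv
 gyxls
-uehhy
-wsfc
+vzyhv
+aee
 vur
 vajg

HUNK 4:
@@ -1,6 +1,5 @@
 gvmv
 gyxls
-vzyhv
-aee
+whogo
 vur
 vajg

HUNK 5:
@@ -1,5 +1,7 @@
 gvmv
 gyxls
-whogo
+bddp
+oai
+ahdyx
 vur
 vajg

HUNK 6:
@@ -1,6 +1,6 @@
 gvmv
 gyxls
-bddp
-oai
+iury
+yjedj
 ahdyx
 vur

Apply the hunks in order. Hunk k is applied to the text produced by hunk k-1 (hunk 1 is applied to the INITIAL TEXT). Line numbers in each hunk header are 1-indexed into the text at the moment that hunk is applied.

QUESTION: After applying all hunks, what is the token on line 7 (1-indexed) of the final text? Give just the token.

Hunk 1: at line 6 remove [elq,ltye] add [vur] -> 8 lines: gvmv gyxls uehhy uzdm uif mxmlh vur vajg
Hunk 2: at line 2 remove [uzdm,uif,mxmlh] add [wsfc] -> 6 lines: gvmv gyxls uehhy wsfc vur vajg
Hunk 3: at line 1 remove [uehhy,wsfc] add [vzyhv,aee] -> 6 lines: gvmv gyxls vzyhv aee vur vajg
Hunk 4: at line 1 remove [vzyhv,aee] add [whogo] -> 5 lines: gvmv gyxls whogo vur vajg
Hunk 5: at line 1 remove [whogo] add [bddp,oai,ahdyx] -> 7 lines: gvmv gyxls bddp oai ahdyx vur vajg
Hunk 6: at line 1 remove [bddp,oai] add [iury,yjedj] -> 7 lines: gvmv gyxls iury yjedj ahdyx vur vajg
Final line 7: vajg

Answer: vajg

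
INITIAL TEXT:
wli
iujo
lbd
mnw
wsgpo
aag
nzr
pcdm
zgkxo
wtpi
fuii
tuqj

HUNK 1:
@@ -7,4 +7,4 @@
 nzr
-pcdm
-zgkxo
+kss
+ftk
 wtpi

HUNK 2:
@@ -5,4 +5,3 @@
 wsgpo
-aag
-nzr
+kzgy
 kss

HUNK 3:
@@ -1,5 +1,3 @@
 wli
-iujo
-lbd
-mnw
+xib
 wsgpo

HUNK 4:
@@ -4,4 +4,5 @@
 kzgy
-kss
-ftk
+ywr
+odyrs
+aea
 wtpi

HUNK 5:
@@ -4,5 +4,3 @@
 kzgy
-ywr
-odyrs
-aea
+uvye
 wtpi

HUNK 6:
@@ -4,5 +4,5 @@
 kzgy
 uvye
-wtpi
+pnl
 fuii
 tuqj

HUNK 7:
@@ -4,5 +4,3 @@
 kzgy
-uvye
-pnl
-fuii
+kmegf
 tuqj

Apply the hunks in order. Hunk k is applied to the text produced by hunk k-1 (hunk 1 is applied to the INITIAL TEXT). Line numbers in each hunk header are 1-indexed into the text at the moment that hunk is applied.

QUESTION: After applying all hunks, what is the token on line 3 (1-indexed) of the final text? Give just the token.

Hunk 1: at line 7 remove [pcdm,zgkxo] add [kss,ftk] -> 12 lines: wli iujo lbd mnw wsgpo aag nzr kss ftk wtpi fuii tuqj
Hunk 2: at line 5 remove [aag,nzr] add [kzgy] -> 11 lines: wli iujo lbd mnw wsgpo kzgy kss ftk wtpi fuii tuqj
Hunk 3: at line 1 remove [iujo,lbd,mnw] add [xib] -> 9 lines: wli xib wsgpo kzgy kss ftk wtpi fuii tuqj
Hunk 4: at line 4 remove [kss,ftk] add [ywr,odyrs,aea] -> 10 lines: wli xib wsgpo kzgy ywr odyrs aea wtpi fuii tuqj
Hunk 5: at line 4 remove [ywr,odyrs,aea] add [uvye] -> 8 lines: wli xib wsgpo kzgy uvye wtpi fuii tuqj
Hunk 6: at line 4 remove [wtpi] add [pnl] -> 8 lines: wli xib wsgpo kzgy uvye pnl fuii tuqj
Hunk 7: at line 4 remove [uvye,pnl,fuii] add [kmegf] -> 6 lines: wli xib wsgpo kzgy kmegf tuqj
Final line 3: wsgpo

Answer: wsgpo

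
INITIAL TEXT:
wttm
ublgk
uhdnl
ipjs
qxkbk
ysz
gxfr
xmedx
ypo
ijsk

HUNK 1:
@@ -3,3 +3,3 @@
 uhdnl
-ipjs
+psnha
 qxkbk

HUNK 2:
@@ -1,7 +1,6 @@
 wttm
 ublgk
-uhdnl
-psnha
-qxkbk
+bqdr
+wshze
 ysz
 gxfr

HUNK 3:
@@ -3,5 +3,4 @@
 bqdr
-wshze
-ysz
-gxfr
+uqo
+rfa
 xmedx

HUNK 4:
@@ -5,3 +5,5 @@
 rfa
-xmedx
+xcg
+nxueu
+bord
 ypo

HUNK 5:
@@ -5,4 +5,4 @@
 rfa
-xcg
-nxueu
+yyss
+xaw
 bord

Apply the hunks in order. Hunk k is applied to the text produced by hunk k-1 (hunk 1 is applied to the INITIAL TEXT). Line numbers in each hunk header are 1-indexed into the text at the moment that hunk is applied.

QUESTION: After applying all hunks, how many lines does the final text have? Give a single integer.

Hunk 1: at line 3 remove [ipjs] add [psnha] -> 10 lines: wttm ublgk uhdnl psnha qxkbk ysz gxfr xmedx ypo ijsk
Hunk 2: at line 1 remove [uhdnl,psnha,qxkbk] add [bqdr,wshze] -> 9 lines: wttm ublgk bqdr wshze ysz gxfr xmedx ypo ijsk
Hunk 3: at line 3 remove [wshze,ysz,gxfr] add [uqo,rfa] -> 8 lines: wttm ublgk bqdr uqo rfa xmedx ypo ijsk
Hunk 4: at line 5 remove [xmedx] add [xcg,nxueu,bord] -> 10 lines: wttm ublgk bqdr uqo rfa xcg nxueu bord ypo ijsk
Hunk 5: at line 5 remove [xcg,nxueu] add [yyss,xaw] -> 10 lines: wttm ublgk bqdr uqo rfa yyss xaw bord ypo ijsk
Final line count: 10

Answer: 10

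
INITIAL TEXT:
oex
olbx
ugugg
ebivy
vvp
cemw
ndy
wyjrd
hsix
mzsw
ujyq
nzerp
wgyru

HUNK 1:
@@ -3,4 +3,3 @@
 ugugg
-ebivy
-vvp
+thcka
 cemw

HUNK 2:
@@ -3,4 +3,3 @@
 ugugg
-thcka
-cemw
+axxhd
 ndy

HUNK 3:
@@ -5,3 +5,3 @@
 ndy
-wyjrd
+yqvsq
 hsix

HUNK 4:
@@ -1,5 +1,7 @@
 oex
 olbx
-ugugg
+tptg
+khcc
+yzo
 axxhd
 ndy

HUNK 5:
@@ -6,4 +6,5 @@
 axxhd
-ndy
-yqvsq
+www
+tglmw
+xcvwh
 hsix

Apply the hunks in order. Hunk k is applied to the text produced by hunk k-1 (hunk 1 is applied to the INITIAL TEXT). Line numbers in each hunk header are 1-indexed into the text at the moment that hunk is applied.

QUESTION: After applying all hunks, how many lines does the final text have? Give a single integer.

Hunk 1: at line 3 remove [ebivy,vvp] add [thcka] -> 12 lines: oex olbx ugugg thcka cemw ndy wyjrd hsix mzsw ujyq nzerp wgyru
Hunk 2: at line 3 remove [thcka,cemw] add [axxhd] -> 11 lines: oex olbx ugugg axxhd ndy wyjrd hsix mzsw ujyq nzerp wgyru
Hunk 3: at line 5 remove [wyjrd] add [yqvsq] -> 11 lines: oex olbx ugugg axxhd ndy yqvsq hsix mzsw ujyq nzerp wgyru
Hunk 4: at line 1 remove [ugugg] add [tptg,khcc,yzo] -> 13 lines: oex olbx tptg khcc yzo axxhd ndy yqvsq hsix mzsw ujyq nzerp wgyru
Hunk 5: at line 6 remove [ndy,yqvsq] add [www,tglmw,xcvwh] -> 14 lines: oex olbx tptg khcc yzo axxhd www tglmw xcvwh hsix mzsw ujyq nzerp wgyru
Final line count: 14

Answer: 14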